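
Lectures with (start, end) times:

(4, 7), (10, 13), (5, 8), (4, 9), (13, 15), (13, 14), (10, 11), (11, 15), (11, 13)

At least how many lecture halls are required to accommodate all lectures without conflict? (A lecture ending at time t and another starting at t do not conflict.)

3

The answer is the maximum number of intervals overlapping at any instant.
Events (time:±→running): 4:+→1 4:+→2 5:+→3 … peak 3.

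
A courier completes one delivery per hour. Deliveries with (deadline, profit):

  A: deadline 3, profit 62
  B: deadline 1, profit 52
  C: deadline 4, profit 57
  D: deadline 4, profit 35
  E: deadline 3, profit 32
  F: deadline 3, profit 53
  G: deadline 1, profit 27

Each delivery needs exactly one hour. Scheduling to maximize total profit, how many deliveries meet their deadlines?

4

By profit: A(d3,62), C(d4,57), F(d3,53), B(d1,52), D(d4,35), E(d3,32), G(d1,27)
A→slot 3; C→slot 4; F→slot 2; B→slot 1; D skipped; E skipped; G skipped.
4 of 7 scheduled.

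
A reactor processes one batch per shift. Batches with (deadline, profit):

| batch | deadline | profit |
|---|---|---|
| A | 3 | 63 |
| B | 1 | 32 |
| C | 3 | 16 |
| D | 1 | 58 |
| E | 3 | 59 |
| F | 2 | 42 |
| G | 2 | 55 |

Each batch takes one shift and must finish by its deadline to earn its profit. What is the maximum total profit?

180

Take jobs in profit order; each goes to the latest open slot no later than its deadline.
Profit order: A=63 E=59 D=58 G=55 F=42 B=32 C=16
Assign: A→slot 3, E→slot 2, D→slot 1, G skipped, F skipped, B skipped, C skipped.
Slots: [1:D] [2:E] [3:A]
Profit = 58 + 59 + 63 = 180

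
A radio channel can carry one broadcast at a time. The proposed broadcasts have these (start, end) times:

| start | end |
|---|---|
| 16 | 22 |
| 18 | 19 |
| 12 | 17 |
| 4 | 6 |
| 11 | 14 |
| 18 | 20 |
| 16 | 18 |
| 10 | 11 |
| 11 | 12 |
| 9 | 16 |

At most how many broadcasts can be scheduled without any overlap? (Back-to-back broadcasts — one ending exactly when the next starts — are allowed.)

5

Sorted by end: (4,6)  (10,11)  (11,12)  (11,14)  (9,16)  (12,17)  (16,18)  (18,19)  (18,20)  (16,22)
take (4,6); take (10,11); take (11,12); skip (11,14); take (12,17); take (18,19); skip (16,22).
Selected 5 broadcasts.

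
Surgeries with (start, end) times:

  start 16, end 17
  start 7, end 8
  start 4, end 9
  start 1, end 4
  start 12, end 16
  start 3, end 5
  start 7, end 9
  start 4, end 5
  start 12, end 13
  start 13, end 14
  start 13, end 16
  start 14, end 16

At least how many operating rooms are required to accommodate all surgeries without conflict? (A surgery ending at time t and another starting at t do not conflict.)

3

Count concurrent intervals with a sweep; the peak is the room count.
Events (time:±→running): 1:+→1 3:+→2 4:-→1 4:+→2 4:+→3 … peak 3.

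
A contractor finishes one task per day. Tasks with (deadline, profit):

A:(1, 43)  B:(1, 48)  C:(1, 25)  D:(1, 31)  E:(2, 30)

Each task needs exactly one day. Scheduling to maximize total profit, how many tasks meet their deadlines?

2

Take jobs in profit order; each goes to the latest open slot no later than its deadline.
By profit: B(d1,48), A(d1,43), D(d1,31), E(d2,30), C(d1,25)
B→slot 1; A skipped; D skipped; E→slot 2; C skipped.
2 of 5 scheduled.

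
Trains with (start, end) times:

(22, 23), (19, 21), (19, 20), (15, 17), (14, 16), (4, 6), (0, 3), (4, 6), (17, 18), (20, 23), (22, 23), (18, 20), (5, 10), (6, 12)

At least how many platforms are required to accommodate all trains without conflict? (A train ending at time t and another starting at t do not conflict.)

Events (time:±→running): 0:+→1 3:-→0 4:+→1 4:+→2 5:+→3 … peak 3.

3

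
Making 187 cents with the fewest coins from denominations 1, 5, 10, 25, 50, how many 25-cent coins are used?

1

187 = 3×50 + 1×25 + 1×10 + 2×1
Count of 25: 1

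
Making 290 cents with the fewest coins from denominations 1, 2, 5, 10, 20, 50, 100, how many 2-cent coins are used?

Greedy: take as many of the largest coin as possible, then repeat with the remainder.
290 = 2×100 + 1×50 + 2×20
Count of 2: 0

0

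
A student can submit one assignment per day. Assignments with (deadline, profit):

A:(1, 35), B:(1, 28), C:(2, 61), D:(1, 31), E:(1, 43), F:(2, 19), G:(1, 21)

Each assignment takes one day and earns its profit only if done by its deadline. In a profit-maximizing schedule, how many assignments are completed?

By profit: C(d2,61), E(d1,43), A(d1,35), D(d1,31), B(d1,28), G(d1,21), F(d2,19)
C→slot 2; E→slot 1; A skipped; D skipped; B skipped; G skipped; F skipped.
2 of 7 scheduled.

2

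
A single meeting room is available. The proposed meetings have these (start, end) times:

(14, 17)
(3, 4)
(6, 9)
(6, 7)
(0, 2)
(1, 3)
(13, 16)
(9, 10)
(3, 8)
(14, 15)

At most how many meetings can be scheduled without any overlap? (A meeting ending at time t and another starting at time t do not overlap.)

Sorted by end: (0,2)  (1,3)  (3,4)  (6,7)  (3,8)  (6,9)  (9,10)  (14,15)  (13,16)  (14,17)
take (0,2); take (3,4); take (6,7); take (9,10); take (14,15).
Selected 5 meetings.

5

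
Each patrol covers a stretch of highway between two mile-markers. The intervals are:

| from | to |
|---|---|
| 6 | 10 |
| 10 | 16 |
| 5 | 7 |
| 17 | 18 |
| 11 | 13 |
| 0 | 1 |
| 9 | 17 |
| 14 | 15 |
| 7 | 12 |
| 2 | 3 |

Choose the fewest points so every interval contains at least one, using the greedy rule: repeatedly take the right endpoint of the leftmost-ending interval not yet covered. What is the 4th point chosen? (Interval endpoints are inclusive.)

Sort by right endpoint; whenever an interval is uncovered, place a point at its right end.
Sorted: [0,1] [2,3] [5,7] [6,10] [7,12] [11,13] [14,15] [10,16] [9,17] [17,18]
{[0,1]} hit by 1; {[2,3]} hit by 3; {[5,7],[6,10],[7,12]} hit by 7; {[11,13]} hit by 13; {[14,15],[10,16],[9,17]} hit by 15; {[17,18]} hit by 18.
Points: 1, 3, 7, 13, 15, 18 (6 total).

13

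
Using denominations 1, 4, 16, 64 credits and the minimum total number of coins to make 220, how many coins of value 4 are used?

3

220 = 3×64 + 1×16 + 3×4
Count of 4: 3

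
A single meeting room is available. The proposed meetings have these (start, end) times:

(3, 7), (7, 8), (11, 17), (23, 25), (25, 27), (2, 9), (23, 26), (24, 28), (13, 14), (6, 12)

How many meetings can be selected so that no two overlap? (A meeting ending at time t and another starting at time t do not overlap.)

5

Sort by end time and greedily take each interval whose start is ≥ the last chosen end.
By end time: (3,7), (7,8), (2,9), (6,12), (13,14), (11,17), (23,25), (23,26), (25,27), (24,28).
Pick (3,7); next start ≥ 7 → (7,8); next start ≥ 8 → (13,14); next start ≥ 14 → (23,25); next start ≥ 25 → (25,27).
Selected 5 meetings.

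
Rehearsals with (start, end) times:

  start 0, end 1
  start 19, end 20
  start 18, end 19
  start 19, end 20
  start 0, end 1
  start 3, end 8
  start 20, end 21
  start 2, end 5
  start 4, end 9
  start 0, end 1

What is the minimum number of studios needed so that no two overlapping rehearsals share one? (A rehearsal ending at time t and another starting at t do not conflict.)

3

Events (time:±→running): 0:+→1 0:+→2 0:+→3 … peak 3.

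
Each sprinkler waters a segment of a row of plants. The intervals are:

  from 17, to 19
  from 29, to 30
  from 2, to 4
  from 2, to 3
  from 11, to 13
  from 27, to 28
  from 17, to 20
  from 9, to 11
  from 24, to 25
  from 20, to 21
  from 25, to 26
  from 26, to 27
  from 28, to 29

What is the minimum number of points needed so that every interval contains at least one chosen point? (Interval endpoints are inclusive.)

7

Sort by right endpoint; whenever an interval is uncovered, place a point at its right end.
By right end: [2,3]  [2,4]  [9,11]  [11,13]  [17,19]  [17,20]  [20,21]  [24,25]  [25,26]  [26,27]  [27,28]  [28,29]  [29,30]
[2,3] uncovered → point at 3; [9,11] uncovered → point at 11; [17,19] uncovered → point at 19; [20,21] uncovered → point at 21; [24,25] uncovered → point at 25; [26,27] uncovered → point at 27; [28,29] uncovered → point at 29.
Points: 3, 11, 19, 21, 25, 27, 29 (7 total).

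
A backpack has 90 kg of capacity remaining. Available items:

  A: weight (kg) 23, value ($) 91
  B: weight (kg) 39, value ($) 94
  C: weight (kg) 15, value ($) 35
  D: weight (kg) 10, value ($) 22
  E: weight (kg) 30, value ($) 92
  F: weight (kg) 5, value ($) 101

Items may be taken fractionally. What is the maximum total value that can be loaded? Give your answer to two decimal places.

361.13

Greedy by value/weight ratio, highest first.
Ratios (sorted): F 20.20, A 3.96, E 3.07, B 2.41, C 2.33, D 2.20
take F (5 @ 101); take A (23 @ 91); take E (30 @ 92); take 32/39 of B → 77.13. Capacity used 90/90.
Total value = 361.13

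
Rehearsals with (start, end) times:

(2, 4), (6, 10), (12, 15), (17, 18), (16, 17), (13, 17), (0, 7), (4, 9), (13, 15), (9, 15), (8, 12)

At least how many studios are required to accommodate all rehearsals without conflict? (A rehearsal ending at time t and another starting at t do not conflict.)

The answer is the maximum number of intervals overlapping at any instant.
Events (time:±→running): 0:+→1 2:+→2 4:-→1 4:+→2 6:+→3 7:-→2 8:+→3 9:-→2 9:+→3 10:-→2 12:-→1 12:+→2 13:+→3 13:+→4 … peak 4.

4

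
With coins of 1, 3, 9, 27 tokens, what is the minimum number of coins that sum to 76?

6

Greedy: take as many of the largest coin as possible, then repeat with the remainder.
76 = 2×27 + 2×9 + 1×3 + 1×1
Total coins = 2 + 2 + 1 + 1 = 6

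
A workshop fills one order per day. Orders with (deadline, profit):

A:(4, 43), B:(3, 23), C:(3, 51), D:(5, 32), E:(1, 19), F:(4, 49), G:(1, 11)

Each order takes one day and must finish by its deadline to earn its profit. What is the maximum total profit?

Take jobs in profit order; each goes to the latest open slot no later than its deadline.
Profit order: C=51 F=49 A=43 D=32 B=23 E=19 G=11
Assign: C→slot 3, F→slot 4, A→slot 2, D→slot 5, B→slot 1, E skipped, G skipped.
Slots: [1:B] [2:A] [3:C] [4:F] [5:D]
Profit = 23 + 43 + 51 + 49 + 32 = 198

198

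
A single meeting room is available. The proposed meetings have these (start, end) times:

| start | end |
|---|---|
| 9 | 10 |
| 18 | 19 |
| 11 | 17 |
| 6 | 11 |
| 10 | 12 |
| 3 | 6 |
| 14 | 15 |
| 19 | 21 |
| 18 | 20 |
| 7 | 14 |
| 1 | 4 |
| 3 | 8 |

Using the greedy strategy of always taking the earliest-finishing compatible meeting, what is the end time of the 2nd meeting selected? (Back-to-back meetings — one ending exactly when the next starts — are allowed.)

10

By end time: (1,4), (3,6), (3,8), (9,10), (6,11), (10,12), (7,14), (14,15), (11,17), (18,19), (18,20), (19,21).
Pick (1,4); next start ≥ 4 → (9,10); next start ≥ 10 → (10,12); next start ≥ 12 → (14,15); next start ≥ 15 → (18,19); next start ≥ 19 → (19,21).
Selected: (1,4) (9,10) (10,12) (14,15) (18,19) (19,21)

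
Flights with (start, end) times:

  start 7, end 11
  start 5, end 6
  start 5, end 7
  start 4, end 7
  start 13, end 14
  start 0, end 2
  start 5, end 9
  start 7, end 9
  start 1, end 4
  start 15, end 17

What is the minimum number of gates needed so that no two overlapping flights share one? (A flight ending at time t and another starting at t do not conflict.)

The answer is the maximum number of intervals overlapping at any instant.
starts: [0, 1, 4, 5, 5, 5, 7, 7, 13, 15]
ends:   [2, 4, 6, 7, 7, 9, 9, 11, 14, 17]
s0→1 s1→2 e2→1 e4→0 s4→1 s5→2 s5→3 s5→4  — peak 4.

4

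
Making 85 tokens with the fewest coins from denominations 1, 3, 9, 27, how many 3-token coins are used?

1

Greedy: take as many of the largest coin as possible, then repeat with the remainder.
85 = 3×27 + 1×3 + 1×1
Count of 3: 1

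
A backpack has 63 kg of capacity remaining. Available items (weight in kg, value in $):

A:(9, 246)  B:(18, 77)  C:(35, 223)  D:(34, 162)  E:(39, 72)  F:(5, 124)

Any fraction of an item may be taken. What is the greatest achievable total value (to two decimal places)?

659.71

Order: A (246/9=27.33) > F (124/5=24.80) > C (223/35=6.37) > D (162/34=4.76) > B (77/18=4.28) > E (72/39=1.85)
Fill: take A (9 @ 246) → take F (5 @ 124) → take C (35 @ 223) → take 14/34 of D → 66.71; 63/63 used.
Total value = 659.71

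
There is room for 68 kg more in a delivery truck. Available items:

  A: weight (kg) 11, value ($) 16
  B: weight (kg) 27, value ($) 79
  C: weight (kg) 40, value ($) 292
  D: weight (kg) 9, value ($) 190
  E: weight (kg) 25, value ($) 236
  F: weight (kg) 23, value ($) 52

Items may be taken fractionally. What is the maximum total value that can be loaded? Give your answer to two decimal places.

674.20

Sort by value per unit weight and fill in that order.
Ratios (sorted): D 21.11, E 9.44, C 7.30, B 2.93, F 2.26, A 1.45
take D (9 @ 190); take E (25 @ 236); take 34/40 of C → 248.20. Capacity used 68/68.
Total value = 674.20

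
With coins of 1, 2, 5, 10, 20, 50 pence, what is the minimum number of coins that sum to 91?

4

Greedy: take as many of the largest coin as possible, then repeat with the remainder.
91 = 1×50 + 2×20 + 1×1
Total coins = 1 + 2 + 1 = 4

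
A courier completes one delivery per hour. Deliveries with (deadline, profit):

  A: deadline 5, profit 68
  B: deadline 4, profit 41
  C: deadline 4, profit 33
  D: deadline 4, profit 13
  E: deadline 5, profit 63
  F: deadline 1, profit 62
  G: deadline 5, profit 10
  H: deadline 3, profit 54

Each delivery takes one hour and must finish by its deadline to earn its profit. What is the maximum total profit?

Sort by profit descending; place each in the latest free slot ≤ its deadline.
By profit: A(d5,68), E(d5,63), F(d1,62), H(d3,54), B(d4,41), C(d4,33), D(d4,13), G(d5,10)
A→slot 5; E→slot 4; F→slot 1; H→slot 3; B→slot 2; C skipped; D skipped; G skipped.
Profit = 62 + 41 + 54 + 63 + 68 = 288

288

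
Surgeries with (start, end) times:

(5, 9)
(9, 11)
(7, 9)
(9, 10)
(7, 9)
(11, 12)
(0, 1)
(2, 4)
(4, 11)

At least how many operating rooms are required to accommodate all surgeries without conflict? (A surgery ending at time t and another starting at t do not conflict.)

4

starts: [0, 2, 4, 5, 7, 7, 9, 9, 11]
ends:   [1, 4, 9, 9, 9, 10, 11, 11, 12]
s0→1 e1→0 s2→1 e4→0 s4→1 s5→2 s7→3 s7→4  — peak 4.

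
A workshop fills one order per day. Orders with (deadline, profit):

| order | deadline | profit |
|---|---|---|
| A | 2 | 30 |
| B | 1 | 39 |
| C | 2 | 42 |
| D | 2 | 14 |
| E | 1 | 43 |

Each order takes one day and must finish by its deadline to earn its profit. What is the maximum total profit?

85

Take jobs in profit order; each goes to the latest open slot no later than its deadline.
By profit: E(d1,43), C(d2,42), B(d1,39), A(d2,30), D(d2,14)
E→slot 1; C→slot 2; B skipped; A skipped; D skipped.
Profit = 43 + 42 = 85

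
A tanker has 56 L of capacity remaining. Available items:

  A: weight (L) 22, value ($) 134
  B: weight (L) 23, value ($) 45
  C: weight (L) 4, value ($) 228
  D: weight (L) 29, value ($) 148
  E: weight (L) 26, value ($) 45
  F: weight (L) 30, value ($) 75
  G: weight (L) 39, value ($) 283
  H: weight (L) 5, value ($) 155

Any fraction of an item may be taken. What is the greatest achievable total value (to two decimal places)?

Ratios (sorted): C 57.00, H 31.00, G 7.26, A 6.09, D 5.10, F 2.50, B 1.96, E 1.73
take C (4 @ 228); take H (5 @ 155); take G (39 @ 283); take 8/22 of A → 48.73. Capacity used 56/56.
Total value = 714.73

714.73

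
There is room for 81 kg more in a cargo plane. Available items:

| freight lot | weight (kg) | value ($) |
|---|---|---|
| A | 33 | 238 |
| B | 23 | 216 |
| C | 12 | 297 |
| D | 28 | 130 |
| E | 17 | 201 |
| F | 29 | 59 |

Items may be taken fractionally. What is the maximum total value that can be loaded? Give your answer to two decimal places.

Sort by value per unit weight and fill in that order.
Ratios (sorted): C 24.75, E 11.82, B 9.39, A 7.21, D 4.64, F 2.03
take C (12 @ 297); take E (17 @ 201); take B (23 @ 216); take 29/33 of A → 209.15. Capacity used 81/81.
Total value = 923.15

923.15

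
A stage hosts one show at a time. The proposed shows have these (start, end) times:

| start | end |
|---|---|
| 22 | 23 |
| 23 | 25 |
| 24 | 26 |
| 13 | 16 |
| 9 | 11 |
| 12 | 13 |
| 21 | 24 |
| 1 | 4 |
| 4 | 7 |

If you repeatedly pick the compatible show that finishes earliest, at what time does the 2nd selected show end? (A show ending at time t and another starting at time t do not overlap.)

7

Sorted by end: (1,4)  (4,7)  (9,11)  (12,13)  (13,16)  (22,23)  (21,24)  (23,25)  (24,26)
take (1,4); take (4,7); take (9,11); take (12,13); take (13,16); take (22,23); take (23,25); skip (24,26).
Selected: (1,4) (4,7) (9,11) (12,13) (13,16) (22,23) (23,25)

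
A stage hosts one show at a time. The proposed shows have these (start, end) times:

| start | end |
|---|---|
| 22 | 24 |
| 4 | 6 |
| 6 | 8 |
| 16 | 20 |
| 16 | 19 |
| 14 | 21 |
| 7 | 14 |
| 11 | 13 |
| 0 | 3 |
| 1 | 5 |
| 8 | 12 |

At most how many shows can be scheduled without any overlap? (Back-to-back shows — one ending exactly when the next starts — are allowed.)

Greedy by earliest finish: after sorting by end time, pick each interval compatible with the last pick.
By end time: (0,3), (1,5), (4,6), (6,8), (8,12), (11,13), (7,14), (16,19), (16,20), (14,21), (22,24).
Pick (0,3); next start ≥ 3 → (4,6); next start ≥ 6 → (6,8); next start ≥ 8 → (8,12); next start ≥ 12 → (16,19); next start ≥ 19 → (22,24).
Selected 6 shows.

6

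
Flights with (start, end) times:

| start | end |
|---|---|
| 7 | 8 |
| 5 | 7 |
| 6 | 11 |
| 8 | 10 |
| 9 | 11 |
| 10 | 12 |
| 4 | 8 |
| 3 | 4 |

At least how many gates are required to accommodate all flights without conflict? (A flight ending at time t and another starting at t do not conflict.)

The answer is the maximum number of intervals overlapping at any instant.
Events (time:±→running): 3:+→1 4:-→0 4:+→1 5:+→2 6:+→3 … peak 3.

3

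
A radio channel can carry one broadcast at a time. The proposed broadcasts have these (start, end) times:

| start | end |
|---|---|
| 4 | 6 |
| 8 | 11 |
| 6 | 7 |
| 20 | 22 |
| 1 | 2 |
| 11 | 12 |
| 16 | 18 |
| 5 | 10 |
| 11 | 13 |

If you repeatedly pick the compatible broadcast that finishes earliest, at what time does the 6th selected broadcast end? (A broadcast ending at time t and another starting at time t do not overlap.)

18

By end time: (1,2), (4,6), (6,7), (5,10), (8,11), (11,12), (11,13), (16,18), (20,22).
Pick (1,2); next start ≥ 2 → (4,6); next start ≥ 6 → (6,7); next start ≥ 7 → (8,11); next start ≥ 11 → (11,12); next start ≥ 12 → (16,18); next start ≥ 18 → (20,22).
Selected: (1,2) (4,6) (6,7) (8,11) (11,12) (16,18) (20,22)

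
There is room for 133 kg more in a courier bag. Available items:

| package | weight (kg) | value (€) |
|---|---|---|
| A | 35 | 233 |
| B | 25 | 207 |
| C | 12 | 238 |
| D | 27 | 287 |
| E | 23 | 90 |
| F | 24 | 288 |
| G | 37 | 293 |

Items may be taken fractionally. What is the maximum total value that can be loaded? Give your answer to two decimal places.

1366.26

Greedy by value/weight ratio, highest first.
Ratios (sorted): C 19.83, F 12.00, D 10.63, B 8.28, G 7.92, A 6.66, E 3.91
take C (12 @ 238); take F (24 @ 288); take D (27 @ 287); take B (25 @ 207); take G (37 @ 293); take 8/35 of A → 53.26. Capacity used 133/133.
Total value = 1366.26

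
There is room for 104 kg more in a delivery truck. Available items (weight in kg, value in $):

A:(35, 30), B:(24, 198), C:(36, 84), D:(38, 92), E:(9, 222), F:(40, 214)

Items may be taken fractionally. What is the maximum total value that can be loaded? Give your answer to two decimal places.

709.05

Sort by value per unit weight and fill in that order.
Ratios (sorted): E 24.67, B 8.25, F 5.35, D 2.42, C 2.33, A 0.86
take E (9 @ 222); take B (24 @ 198); take F (40 @ 214); take 31/38 of D → 75.05. Capacity used 104/104.
Total value = 709.05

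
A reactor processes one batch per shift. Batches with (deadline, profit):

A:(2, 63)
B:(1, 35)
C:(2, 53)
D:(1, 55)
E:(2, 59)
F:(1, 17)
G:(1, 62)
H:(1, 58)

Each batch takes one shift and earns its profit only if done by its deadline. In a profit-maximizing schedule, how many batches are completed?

Profit order: A=63 G=62 E=59 H=58 D=55 C=53 B=35 F=17
Assign: A→slot 2, G→slot 1, E skipped, H skipped, D skipped, C skipped, B skipped, F skipped.
Slots: [1:G] [2:A]
2 of 8 scheduled.

2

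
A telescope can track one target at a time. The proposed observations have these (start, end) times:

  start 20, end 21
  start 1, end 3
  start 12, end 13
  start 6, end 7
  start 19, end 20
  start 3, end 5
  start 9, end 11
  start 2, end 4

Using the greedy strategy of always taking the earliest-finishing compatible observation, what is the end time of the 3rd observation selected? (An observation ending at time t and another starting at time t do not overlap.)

7

Sorted by end: (1,3)  (2,4)  (3,5)  (6,7)  (9,11)  (12,13)  (19,20)  (20,21)
take (1,3); take (3,5); take (6,7); take (9,11); take (12,13); take (19,20); take (20,21).
Selected: (1,3) (3,5) (6,7) (9,11) (12,13) (19,20) (20,21)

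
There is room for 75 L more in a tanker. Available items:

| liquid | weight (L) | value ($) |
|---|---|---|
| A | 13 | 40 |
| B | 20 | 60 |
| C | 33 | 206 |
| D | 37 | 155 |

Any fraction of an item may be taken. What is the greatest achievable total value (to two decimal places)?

Greedy by value/weight ratio, highest first.
Ratios (sorted): C 6.24, D 4.19, A 3.08, B 3.00
take C (33 @ 206); take D (37 @ 155); take 5/13 of A → 15.38. Capacity used 75/75.
Total value = 376.38

376.38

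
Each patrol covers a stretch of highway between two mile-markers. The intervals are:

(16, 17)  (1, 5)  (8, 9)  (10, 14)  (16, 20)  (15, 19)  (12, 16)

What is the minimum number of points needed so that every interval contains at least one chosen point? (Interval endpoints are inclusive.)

By right end: [1,5]  [8,9]  [10,14]  [12,16]  [16,17]  [15,19]  [16,20]
[1,5] uncovered → point at 5; [8,9] uncovered → point at 9; [10,14] uncovered → point at 14; [16,17] uncovered → point at 17.
Points: 5, 9, 14, 17 (4 total).

4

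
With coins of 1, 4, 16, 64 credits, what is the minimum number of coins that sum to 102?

102 = 1×64 + 2×16 + 1×4 + 2×1
Total coins = 1 + 2 + 1 + 2 = 6

6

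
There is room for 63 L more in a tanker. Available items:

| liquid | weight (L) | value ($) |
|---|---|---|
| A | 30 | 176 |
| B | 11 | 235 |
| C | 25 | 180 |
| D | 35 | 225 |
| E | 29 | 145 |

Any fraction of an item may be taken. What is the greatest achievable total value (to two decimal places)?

Sort by value per unit weight and fill in that order.
Ratios (sorted): B 21.36, C 7.20, D 6.43, A 5.87, E 5.00
take B (11 @ 235); take C (25 @ 180); take 27/35 of D → 173.57. Capacity used 63/63.
Total value = 588.57

588.57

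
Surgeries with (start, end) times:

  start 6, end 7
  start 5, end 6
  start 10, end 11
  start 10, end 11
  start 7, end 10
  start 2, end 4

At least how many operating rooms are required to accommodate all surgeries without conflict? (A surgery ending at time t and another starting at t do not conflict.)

2

Events (time:±→running): 2:+→1 4:-→0 5:+→1 6:-→0 6:+→1 7:-→0 7:+→1 10:-→0 10:+→1 10:+→2 … peak 2.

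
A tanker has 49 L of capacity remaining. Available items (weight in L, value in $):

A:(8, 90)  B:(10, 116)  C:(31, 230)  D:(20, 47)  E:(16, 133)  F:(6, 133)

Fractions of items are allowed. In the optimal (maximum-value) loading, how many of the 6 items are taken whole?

4

Ratios (sorted): F 22.17, B 11.60, A 11.25, E 8.31, C 7.42, D 2.35
take F (6 @ 133); take B (10 @ 116); take A (8 @ 90); take E (16 @ 133); take 9/31 of C → 66.77. Capacity used 49/49.
4 item(s) taken whole; one partial (take 9/31 of C).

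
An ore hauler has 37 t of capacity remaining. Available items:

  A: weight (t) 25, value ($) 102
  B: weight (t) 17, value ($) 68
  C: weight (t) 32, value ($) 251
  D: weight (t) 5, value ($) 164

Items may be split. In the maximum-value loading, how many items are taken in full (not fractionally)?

2

Order: D (164/5=32.80) > C (251/32=7.84) > A (102/25=4.08) > B (68/17=4.00)
Fill: take D (5 @ 164) → take C (32 @ 251); 37/37 used.
2 item(s) taken whole.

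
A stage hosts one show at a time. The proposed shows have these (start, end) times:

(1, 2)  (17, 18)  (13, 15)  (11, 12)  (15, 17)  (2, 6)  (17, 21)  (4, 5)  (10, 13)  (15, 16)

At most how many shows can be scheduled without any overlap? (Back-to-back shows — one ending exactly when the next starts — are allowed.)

6

By end time: (1,2), (4,5), (2,6), (11,12), (10,13), (13,15), (15,16), (15,17), (17,18), (17,21).
Pick (1,2); next start ≥ 2 → (4,5); next start ≥ 5 → (11,12); next start ≥ 12 → (13,15); next start ≥ 15 → (15,16); next start ≥ 16 → (17,18).
Selected 6 shows.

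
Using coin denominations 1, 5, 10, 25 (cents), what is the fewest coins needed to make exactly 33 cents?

Greedy: take as many of the largest coin as possible, then repeat with the remainder.
33 = 1×25 + 1×5 + 3×1
Total coins = 1 + 1 + 3 = 5

5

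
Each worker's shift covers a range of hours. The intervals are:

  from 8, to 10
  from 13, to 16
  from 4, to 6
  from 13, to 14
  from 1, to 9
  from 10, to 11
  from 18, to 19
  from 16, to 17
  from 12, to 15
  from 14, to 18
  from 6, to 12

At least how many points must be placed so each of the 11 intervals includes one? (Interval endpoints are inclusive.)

5

Process intervals by earliest right end; each time one isn't hit yet, stab at its right endpoint.
By right end: [4,6]  [1,9]  [8,10]  [10,11]  [6,12]  [13,14]  [12,15]  [13,16]  [16,17]  [14,18]  [18,19]
[4,6] uncovered → point at 6; [8,10] uncovered → point at 10; [13,14] uncovered → point at 14; [16,17] uncovered → point at 17; [18,19] uncovered → point at 19.
Points: 6, 10, 14, 17, 19 (5 total).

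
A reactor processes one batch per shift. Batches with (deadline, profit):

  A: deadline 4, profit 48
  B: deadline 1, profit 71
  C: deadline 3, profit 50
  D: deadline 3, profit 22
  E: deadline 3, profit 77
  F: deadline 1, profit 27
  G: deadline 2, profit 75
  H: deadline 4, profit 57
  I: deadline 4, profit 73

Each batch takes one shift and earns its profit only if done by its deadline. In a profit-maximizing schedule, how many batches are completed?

Take jobs in profit order; each goes to the latest open slot no later than its deadline.
Profit order: E=77 G=75 I=73 B=71 H=57 C=50 A=48 F=27 D=22
Assign: E→slot 3, G→slot 2, I→slot 4, B→slot 1, H skipped, C skipped, A skipped, F skipped, D skipped.
Slots: [1:B] [2:G] [3:E] [4:I]
4 of 9 scheduled.

4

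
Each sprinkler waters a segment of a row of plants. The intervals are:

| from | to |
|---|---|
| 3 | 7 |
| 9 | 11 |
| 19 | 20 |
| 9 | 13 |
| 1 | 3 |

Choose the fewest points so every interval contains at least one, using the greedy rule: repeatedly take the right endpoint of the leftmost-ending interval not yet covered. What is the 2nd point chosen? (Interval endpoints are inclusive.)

11

Process intervals by earliest right end; each time one isn't hit yet, stab at its right endpoint.
Sorted: [1,3] [3,7] [9,11] [9,13] [19,20]
{[1,3],[3,7]} hit by 3; {[9,11],[9,13]} hit by 11; {[19,20]} hit by 20.
Points: 3, 11, 20 (3 total).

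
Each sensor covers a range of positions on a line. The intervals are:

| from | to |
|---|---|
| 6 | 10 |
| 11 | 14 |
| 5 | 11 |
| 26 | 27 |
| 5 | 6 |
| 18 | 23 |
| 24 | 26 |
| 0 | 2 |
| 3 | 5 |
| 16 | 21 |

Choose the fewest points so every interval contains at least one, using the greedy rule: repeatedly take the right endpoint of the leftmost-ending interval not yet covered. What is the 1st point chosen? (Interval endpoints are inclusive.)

Sort by right endpoint; whenever an interval is uncovered, place a point at its right end.
By right end: [0,2]  [3,5]  [5,6]  [6,10]  [5,11]  [11,14]  [16,21]  [18,23]  [24,26]  [26,27]
[0,2] uncovered → point at 2; [3,5] uncovered → point at 5; [6,10] uncovered → point at 10; [11,14] uncovered → point at 14; [16,21] uncovered → point at 21; [24,26] uncovered → point at 26.
Points: 2, 5, 10, 14, 21, 26 (6 total).

2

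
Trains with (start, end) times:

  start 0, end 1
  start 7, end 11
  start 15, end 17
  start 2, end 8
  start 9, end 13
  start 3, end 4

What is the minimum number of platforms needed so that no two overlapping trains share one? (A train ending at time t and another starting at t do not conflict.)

2

The answer is the maximum number of intervals overlapping at any instant.
Events (time:±→running): 0:+→1 1:-→0 2:+→1 3:+→2 … peak 2.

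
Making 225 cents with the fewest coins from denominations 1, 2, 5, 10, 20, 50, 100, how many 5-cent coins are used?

1

Greedy: take as many of the largest coin as possible, then repeat with the remainder.
225 = 2×100 + 1×20 + 1×5
Count of 5: 1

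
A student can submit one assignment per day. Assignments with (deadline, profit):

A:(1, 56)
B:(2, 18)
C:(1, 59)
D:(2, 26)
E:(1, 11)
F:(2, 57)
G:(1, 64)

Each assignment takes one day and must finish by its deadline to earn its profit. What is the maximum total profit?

121

Take jobs in profit order; each goes to the latest open slot no later than its deadline.
Profit order: G=64 C=59 F=57 A=56 D=26 B=18 E=11
Assign: G→slot 1, C skipped, F→slot 2, A skipped, D skipped, B skipped, E skipped.
Slots: [1:G] [2:F]
Profit = 64 + 57 = 121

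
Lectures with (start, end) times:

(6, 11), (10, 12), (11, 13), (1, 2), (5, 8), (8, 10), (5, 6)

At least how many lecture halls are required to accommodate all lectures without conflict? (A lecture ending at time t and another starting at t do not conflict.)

2

starts: [1, 5, 5, 6, 8, 10, 11]
ends:   [2, 6, 8, 10, 11, 12, 13]
s1→1 e2→0 s5→1 s5→2  — peak 2.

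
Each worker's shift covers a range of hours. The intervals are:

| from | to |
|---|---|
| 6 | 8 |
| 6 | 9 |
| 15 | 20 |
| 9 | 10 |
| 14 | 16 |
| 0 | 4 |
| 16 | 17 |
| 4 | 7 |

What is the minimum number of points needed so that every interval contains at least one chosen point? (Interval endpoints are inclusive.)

Process intervals by earliest right end; each time one isn't hit yet, stab at its right endpoint.
By right end: [0,4]  [4,7]  [6,8]  [6,9]  [9,10]  [14,16]  [16,17]  [15,20]
[0,4] uncovered → point at 4; [6,8] uncovered → point at 8; [9,10] uncovered → point at 10; [14,16] uncovered → point at 16.
Points: 4, 8, 10, 16 (4 total).

4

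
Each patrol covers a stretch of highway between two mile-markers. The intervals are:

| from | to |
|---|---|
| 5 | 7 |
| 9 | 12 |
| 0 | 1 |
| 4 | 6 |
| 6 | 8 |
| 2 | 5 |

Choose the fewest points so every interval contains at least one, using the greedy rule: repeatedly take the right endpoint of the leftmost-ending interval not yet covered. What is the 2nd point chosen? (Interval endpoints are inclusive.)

Sort by right endpoint; whenever an interval is uncovered, place a point at its right end.
Sorted: [0,1] [2,5] [4,6] [5,7] [6,8] [9,12]
{[0,1]} hit by 1; {[2,5],[4,6],[5,7]} hit by 5; {[6,8]} hit by 8; {[9,12]} hit by 12.
Points: 1, 5, 8, 12 (4 total).

5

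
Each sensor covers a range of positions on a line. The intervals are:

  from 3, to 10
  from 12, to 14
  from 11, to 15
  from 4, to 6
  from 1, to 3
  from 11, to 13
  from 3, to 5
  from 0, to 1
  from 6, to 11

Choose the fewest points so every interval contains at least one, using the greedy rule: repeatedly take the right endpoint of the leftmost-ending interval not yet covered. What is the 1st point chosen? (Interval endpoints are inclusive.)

1

Process intervals by earliest right end; each time one isn't hit yet, stab at its right endpoint.
By right end: [0,1]  [1,3]  [3,5]  [4,6]  [3,10]  [6,11]  [11,13]  [12,14]  [11,15]
[0,1] uncovered → point at 1; [3,5] uncovered → point at 5; [6,11] uncovered → point at 11; [12,14] uncovered → point at 14.
Points: 1, 5, 11, 14 (4 total).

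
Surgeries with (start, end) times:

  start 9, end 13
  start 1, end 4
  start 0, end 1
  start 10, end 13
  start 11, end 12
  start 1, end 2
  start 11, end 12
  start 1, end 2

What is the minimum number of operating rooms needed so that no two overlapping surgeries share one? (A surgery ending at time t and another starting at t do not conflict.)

Events (time:±→running): 0:+→1 1:-→0 1:+→1 1:+→2 1:+→3 2:-→2 2:-→1 4:-→0 9:+→1 10:+→2 11:+→3 11:+→4 … peak 4.

4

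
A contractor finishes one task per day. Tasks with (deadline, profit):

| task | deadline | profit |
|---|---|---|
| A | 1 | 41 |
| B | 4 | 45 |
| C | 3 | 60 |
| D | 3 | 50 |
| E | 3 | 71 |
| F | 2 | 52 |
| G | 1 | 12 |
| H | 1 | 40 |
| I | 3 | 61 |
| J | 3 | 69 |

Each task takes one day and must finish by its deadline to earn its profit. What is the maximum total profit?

246

Take jobs in profit order; each goes to the latest open slot no later than its deadline.
By profit: E(d3,71), J(d3,69), I(d3,61), C(d3,60), F(d2,52), D(d3,50), B(d4,45), A(d1,41), H(d1,40), G(d1,12)
E→slot 3; J→slot 2; I→slot 1; C skipped; F skipped; D skipped; B→slot 4; A skipped; H skipped; G skipped.
Profit = 61 + 69 + 71 + 45 = 246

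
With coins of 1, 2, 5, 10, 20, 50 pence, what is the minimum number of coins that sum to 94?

Greedy: take as many of the largest coin as possible, then repeat with the remainder.
94 − 1×50→44 − 2×20→4 − 2×2→0
Total coins = 1 + 2 + 2 = 5

5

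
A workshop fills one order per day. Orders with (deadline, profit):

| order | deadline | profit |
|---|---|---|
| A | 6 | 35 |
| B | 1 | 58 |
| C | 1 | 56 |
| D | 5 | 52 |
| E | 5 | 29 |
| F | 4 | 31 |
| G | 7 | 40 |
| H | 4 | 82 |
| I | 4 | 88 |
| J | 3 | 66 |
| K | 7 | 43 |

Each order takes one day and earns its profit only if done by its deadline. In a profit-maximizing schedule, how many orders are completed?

7

By profit: I(d4,88), H(d4,82), J(d3,66), B(d1,58), C(d1,56), D(d5,52), K(d7,43), G(d7,40), A(d6,35), F(d4,31), E(d5,29)
I→slot 4; H→slot 3; J→slot 2; B→slot 1; C skipped; D→slot 5; K→slot 7; G→slot 6; A skipped; F skipped; E skipped.
7 of 11 scheduled.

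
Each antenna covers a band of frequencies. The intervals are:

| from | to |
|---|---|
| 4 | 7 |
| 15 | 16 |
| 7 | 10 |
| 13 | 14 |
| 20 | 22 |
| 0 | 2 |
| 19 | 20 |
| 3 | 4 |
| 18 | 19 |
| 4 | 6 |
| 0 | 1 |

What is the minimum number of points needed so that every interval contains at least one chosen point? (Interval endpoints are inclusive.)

7

Process intervals by earliest right end; each time one isn't hit yet, stab at its right endpoint.
Sorted: [0,1] [0,2] [3,4] [4,6] [4,7] [7,10] [13,14] [15,16] [18,19] [19,20] [20,22]
{[0,1],[0,2]} hit by 1; {[3,4],[4,6],[4,7]} hit by 4; {[7,10]} hit by 10; {[13,14]} hit by 14; {[15,16]} hit by 16; {[18,19],[19,20]} hit by 19; {[20,22]} hit by 22.
Points: 1, 4, 10, 14, 16, 19, 22 (7 total).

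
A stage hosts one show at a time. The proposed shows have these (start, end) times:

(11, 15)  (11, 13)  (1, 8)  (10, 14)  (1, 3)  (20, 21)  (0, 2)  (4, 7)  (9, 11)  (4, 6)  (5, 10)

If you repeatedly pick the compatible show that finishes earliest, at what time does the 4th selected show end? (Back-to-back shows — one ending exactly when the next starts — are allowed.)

13

Sorted by end: (0,2)  (1,3)  (4,6)  (4,7)  (1,8)  (5,10)  (9,11)  (11,13)  (10,14)  (11,15)  (20,21)
take (0,2); skip (1,3); take (4,6); take (9,11); take (11,13); skip (10,14); skip (11,15); take (20,21).
Selected: (0,2) (4,6) (9,11) (11,13) (20,21)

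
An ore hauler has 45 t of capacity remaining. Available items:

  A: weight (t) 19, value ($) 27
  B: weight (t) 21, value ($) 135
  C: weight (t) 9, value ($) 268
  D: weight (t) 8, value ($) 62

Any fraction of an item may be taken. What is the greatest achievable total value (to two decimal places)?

Greedy by value/weight ratio, highest first.
Ratios (sorted): C 29.78, D 7.75, B 6.43, A 1.42
take C (9 @ 268); take D (8 @ 62); take B (21 @ 135); take 7/19 of A → 9.95. Capacity used 45/45.
Total value = 474.95

474.95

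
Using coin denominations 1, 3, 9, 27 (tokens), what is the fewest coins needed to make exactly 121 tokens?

Use the largest denomination that fits, subtract, and repeat.
121 = 4×27 + 1×9 + 1×3 + 1×1
Total coins = 4 + 1 + 1 + 1 = 7

7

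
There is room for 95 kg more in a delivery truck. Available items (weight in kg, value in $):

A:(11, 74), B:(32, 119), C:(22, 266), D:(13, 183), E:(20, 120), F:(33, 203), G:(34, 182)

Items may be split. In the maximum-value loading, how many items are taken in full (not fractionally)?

4

Ratios (sorted): D 14.08, C 12.09, A 6.73, F 6.15, E 6.00, G 5.35, B 3.72
take D (13 @ 183); take C (22 @ 266); take A (11 @ 74); take F (33 @ 203); take 16/20 of E → 96.00. Capacity used 95/95.
4 item(s) taken whole; one partial (take 16/20 of E).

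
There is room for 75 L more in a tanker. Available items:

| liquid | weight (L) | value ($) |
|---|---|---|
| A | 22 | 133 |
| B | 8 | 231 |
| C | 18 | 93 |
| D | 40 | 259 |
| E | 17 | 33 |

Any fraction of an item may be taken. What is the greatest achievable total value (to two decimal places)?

Greedy by value/weight ratio, highest first.
Ratios (sorted): B 28.88, D 6.47, A 6.05, C 5.17, E 1.94
take B (8 @ 231); take D (40 @ 259); take A (22 @ 133); take 5/18 of C → 25.83. Capacity used 75/75.
Total value = 648.83

648.83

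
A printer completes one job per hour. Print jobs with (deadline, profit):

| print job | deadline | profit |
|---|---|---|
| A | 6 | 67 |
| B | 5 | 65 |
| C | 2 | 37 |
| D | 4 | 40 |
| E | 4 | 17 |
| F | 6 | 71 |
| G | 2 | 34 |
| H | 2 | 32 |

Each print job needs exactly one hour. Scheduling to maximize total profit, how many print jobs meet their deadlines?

Take jobs in profit order; each goes to the latest open slot no later than its deadline.
Profit order: F=71 A=67 B=65 D=40 C=37 G=34 H=32 E=17
Assign: F→slot 6, A→slot 5, B→slot 4, D→slot 3, C→slot 2, G→slot 1, H skipped, E skipped.
Slots: [1:G] [2:C] [3:D] [4:B] [5:A] [6:F]
6 of 8 scheduled.

6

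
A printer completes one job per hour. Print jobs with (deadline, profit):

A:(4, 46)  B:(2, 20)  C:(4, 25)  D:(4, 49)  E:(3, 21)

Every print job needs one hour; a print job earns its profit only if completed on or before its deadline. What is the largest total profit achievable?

Take jobs in profit order; each goes to the latest open slot no later than its deadline.
By profit: D(d4,49), A(d4,46), C(d4,25), E(d3,21), B(d2,20)
D→slot 4; A→slot 3; C→slot 2; E→slot 1; B skipped.
Profit = 21 + 25 + 46 + 49 = 141

141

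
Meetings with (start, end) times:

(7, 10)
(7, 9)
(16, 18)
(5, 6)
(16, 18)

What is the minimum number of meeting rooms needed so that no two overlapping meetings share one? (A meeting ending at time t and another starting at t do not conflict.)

Count concurrent intervals with a sweep; the peak is the room count.
Events (time:±→running): 5:+→1 6:-→0 7:+→1 7:+→2 … peak 2.

2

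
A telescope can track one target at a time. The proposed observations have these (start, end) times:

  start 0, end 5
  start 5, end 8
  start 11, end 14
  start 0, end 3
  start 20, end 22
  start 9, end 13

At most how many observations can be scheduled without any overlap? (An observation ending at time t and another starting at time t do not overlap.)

By end time: (0,3), (0,5), (5,8), (9,13), (11,14), (20,22).
Pick (0,3); next start ≥ 3 → (5,8); next start ≥ 8 → (9,13); next start ≥ 13 → (20,22).
Selected 4 observations.

4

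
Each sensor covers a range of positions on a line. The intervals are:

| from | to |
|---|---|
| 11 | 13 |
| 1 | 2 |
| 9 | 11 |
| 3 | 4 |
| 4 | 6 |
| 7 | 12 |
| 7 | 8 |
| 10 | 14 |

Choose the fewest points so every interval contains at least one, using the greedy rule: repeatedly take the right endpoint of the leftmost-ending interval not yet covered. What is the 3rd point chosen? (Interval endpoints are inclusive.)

8

Sort by right endpoint; whenever an interval is uncovered, place a point at its right end.
By right end: [1,2]  [3,4]  [4,6]  [7,8]  [9,11]  [7,12]  [11,13]  [10,14]
[1,2] uncovered → point at 2; [3,4] uncovered → point at 4; [7,8] uncovered → point at 8; [9,11] uncovered → point at 11.
Points: 2, 4, 8, 11 (4 total).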